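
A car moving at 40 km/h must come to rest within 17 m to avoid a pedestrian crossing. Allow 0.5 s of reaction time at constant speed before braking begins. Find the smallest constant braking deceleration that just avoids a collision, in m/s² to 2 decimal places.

Required deceleration ≈ 5.39 m/s²

40 km/h ÷ 3.6 = 11.1111 m/s.
Distance covered during reaction = 11.1111 × 0.5 = 5.556 m.
Distance available for braking: 17 − 5.556 = 11.444 m.
v² = 2a·d ⇒ a = v²/(2d) = 11.1111² / (2 × 11.444) = 123.457 / 22.888 = 5.3940 m/s².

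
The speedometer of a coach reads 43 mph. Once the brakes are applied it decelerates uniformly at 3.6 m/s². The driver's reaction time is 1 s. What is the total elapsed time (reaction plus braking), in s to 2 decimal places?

43 mph × 0.44704 = 19.2227 m/s.
Braking time = v/a = 19.2227 / 3.600 = 5.340 s.
Total = 1 + 5.340 = 6.340 s.

Total time ≈ 6.34 s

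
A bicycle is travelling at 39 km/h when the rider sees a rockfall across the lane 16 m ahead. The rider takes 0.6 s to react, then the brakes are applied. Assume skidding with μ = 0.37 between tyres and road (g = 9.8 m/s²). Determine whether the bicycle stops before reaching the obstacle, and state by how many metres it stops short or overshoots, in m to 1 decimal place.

No — it overshoots by 6.7 m

39 km/h ÷ 3.6 = 10.8333 m/s.
a = μg = 0.37 × 9.8 = 3.626 m/s².
Reaction distance = 10.8333 × 0.6 = 6.500 m.
Braking distance = v²/(2a) = 117.360 / 7.252 = 16.183 m.
Total stopping distance = 6.500 + 16.183 = 22.683 m, vs 16 m available — it cannot stop in time and overshoots by 22.683 − 16 = 6.683 m.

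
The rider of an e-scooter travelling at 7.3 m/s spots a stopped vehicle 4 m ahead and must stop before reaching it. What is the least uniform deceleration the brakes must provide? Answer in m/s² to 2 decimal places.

Required deceleration ≈ 6.66 m/s²

v² = 2a·d ⇒ a = v²/(2d) = 7.3000² / (2 × 4.000) = 53.290 / 8.000 = 6.6612 m/s².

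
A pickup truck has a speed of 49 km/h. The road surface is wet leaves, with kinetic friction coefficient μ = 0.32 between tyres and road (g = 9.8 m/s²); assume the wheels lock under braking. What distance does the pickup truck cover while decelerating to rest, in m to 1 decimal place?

49 km/h ÷ 3.6 = 13.6111 m/s.
a = μg = 0.32 × 9.8 = 3.136 m/s².
Braking distance = v²/(2a) = 13.6111² / (2 × 3.136) = 185.262 / 6.272 = 29.538 m.

Braking distance ≈ 29.5 m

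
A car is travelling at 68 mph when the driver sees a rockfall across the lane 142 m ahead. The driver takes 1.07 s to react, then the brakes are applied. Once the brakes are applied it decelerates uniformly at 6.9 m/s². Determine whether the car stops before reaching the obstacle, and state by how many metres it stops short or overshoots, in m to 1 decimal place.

Yes — it stops 42.5 m short of the obstacle

68 mph × 0.44704 = 30.3987 m/s.
Reaction distance = 30.3987 × 1.07 = 32.527 m.
Braking distance = v²/(2a) = 924.081 / 13.800 = 66.962 m.
Total stopping distance = 32.527 + 66.962 = 99.489 m, vs 142 m available — it stops with 142 − 99.489 = 42.511 m to spare.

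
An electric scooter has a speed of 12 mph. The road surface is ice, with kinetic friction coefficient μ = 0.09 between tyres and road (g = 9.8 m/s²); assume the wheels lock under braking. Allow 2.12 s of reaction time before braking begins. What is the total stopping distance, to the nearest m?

Total stopping distance ≈ 28 m

12 mph × 0.44704 = 5.3645 m/s.
a = μg = 0.09 × 9.8 = 0.882 m/s².
Reaction distance = v·t_r = 5.3645 × 2.12 = 11.373 m.
Braking distance = v²/(2a) = 5.3645² / (2 × 0.882) = 28.778 / 1.764 = 16.314 m.
Total = 11.373 + 16.314 = 27.687 m.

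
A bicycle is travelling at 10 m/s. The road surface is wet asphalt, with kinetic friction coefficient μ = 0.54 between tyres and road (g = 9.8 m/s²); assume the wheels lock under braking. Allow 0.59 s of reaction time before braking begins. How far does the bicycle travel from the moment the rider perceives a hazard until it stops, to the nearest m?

Total stopping distance ≈ 15 m

a = μg = 0.54 × 9.8 = 5.292 m/s².
Reaction distance = v·t_r = 10.0000 × 0.59 = 5.900 m.
Braking distance = v²/(2a) = 10.0000² / (2 × 5.292) = 100.000 / 10.584 = 9.448 m.
Total = 5.900 + 9.448 = 15.348 m.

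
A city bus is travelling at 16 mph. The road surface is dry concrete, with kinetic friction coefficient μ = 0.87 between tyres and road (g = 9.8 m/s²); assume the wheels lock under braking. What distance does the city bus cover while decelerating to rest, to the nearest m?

16 mph × 0.44704 = 7.1526 m/s.
a = μg = 0.87 × 9.8 = 8.526 m/s².
Braking distance = v²/(2a) = 7.1526² / (2 × 8.526) = 51.160 / 17.052 = 3.000 m.

Braking distance ≈ 3 m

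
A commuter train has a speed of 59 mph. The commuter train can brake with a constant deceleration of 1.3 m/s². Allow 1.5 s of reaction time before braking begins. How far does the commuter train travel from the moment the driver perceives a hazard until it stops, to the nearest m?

59 mph × 0.44704 = 26.3754 m/s.
Reaction distance = v·t_r = 26.3754 × 1.5 = 39.563 m.
Braking distance = v²/(2a) = 26.3754² / (2 × 1.300) = 695.662 / 2.600 = 267.562 m.
Total = 39.563 + 267.562 = 307.125 m.

Total stopping distance ≈ 307 m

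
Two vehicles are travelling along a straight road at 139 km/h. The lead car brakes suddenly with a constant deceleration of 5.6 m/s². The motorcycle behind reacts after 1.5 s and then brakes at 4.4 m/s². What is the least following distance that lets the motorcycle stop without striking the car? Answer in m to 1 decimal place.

Minimum gap ≈ 94.2 m

139 km/h ÷ 3.6 = 38.6111 m/s.
Leader travels v²/(2a_L) = 1490.817 / 11.200 = 133.109 m before stopping.
Follower covers v·t_r = 38.6111 × 1.5 = 57.917 m while reacting, then v²/(2a_F) = 1490.817 / 8.800 = 169.411 m while braking, for a total of 57.917 + 169.411 = 227.328 m.
Since a_F ≤ a_L and the follower starts braking later, the follower is never slower than the leader, so the closest approach is when both have stopped.
Minimum gap = 227.328 − 133.109 = 94.219 m.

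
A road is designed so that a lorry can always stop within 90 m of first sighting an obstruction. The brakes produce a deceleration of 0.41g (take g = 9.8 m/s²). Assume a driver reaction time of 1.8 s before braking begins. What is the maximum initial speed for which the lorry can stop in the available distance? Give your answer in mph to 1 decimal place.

Maximum speed ≈ 46.1 mph

a = 0.41 × 9.8 = 4.018 m/s².
Stopping distance: v·t_r + v²/(2a) = 90 with t_r = 1.8 s and a = 4.018 m/s².
So v² + 14.465 v − 723.24 = 0.
Positive root: v = −a·t_r + √((a·t_r)² + 2a·d) = −7.232 + √(52.302 + 723.24) = 20.6166 m/s.
20.6166 m/s ÷ 0.44704 = 46.118 mph.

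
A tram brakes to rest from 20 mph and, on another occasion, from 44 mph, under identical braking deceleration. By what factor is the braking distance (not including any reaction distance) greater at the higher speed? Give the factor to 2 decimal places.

Braking distance d = v²/(2a), so with a fixed, d ∝ v².
Factor = (44/20)² = 2.2000² = 4.8400.

Factor ≈ 4.84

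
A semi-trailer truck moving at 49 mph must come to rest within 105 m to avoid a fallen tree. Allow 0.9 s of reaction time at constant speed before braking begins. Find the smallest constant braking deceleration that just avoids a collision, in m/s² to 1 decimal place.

49 mph × 0.44704 = 21.9050 m/s.
Distance covered during reaction = 21.9050 × 0.9 = 19.715 m.
Distance available for braking: 105 − 19.715 = 85.285 m.
v² = 2a·d ⇒ a = v²/(2d) = 21.9050² / (2 × 85.285) = 479.829 / 170.570 = 2.8131 m/s².

Required deceleration ≈ 2.8 m/s²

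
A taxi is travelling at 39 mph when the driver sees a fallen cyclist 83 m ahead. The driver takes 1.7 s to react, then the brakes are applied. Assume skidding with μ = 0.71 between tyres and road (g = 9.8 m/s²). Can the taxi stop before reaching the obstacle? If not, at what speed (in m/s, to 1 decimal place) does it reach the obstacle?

39 mph × 0.44704 = 17.4346 m/s.
a = μg = 0.71 × 9.8 = 6.958 m/s².
Reaction distance = 17.4346 × 1.7 = 29.639 m.
Braking distance = v²/(2a) = 303.965 / 13.916 = 21.843 m.
Total stopping distance = 29.639 + 21.843 = 51.482 m, vs 83 m available — it stops with 83 − 51.482 = 31.518 m to spare.

Yes — it stops about 31.5 m short of the obstacle, so it never reaches it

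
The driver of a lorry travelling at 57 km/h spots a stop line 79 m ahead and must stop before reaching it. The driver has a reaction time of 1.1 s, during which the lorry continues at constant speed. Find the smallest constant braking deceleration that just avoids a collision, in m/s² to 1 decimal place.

Required deceleration ≈ 2.0 m/s²

57 km/h ÷ 3.6 = 15.8333 m/s.
Distance covered during reaction = 15.8333 × 1.1 = 17.417 m.
Distance available for braking: 79 − 17.417 = 61.583 m.
v² = 2a·d ⇒ a = v²/(2d) = 15.8333² / (2 × 61.583) = 250.693 / 123.166 = 2.0354 m/s².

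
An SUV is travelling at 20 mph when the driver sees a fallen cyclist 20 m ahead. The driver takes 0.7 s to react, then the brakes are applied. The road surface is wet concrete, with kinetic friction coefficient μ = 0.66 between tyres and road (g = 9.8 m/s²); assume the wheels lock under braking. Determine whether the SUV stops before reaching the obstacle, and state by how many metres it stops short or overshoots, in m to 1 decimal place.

Yes — it stops 7.6 m short of the obstacle

20 mph × 0.44704 = 8.9408 m/s.
a = μg = 0.66 × 9.8 = 6.468 m/s².
Reaction distance = 8.9408 × 0.7 = 6.259 m.
Braking distance = v²/(2a) = 79.938 / 12.936 = 6.179 m.
Total stopping distance = 6.259 + 6.179 = 12.438 m, vs 20 m available — it stops with 20 − 12.438 = 7.562 m to spare.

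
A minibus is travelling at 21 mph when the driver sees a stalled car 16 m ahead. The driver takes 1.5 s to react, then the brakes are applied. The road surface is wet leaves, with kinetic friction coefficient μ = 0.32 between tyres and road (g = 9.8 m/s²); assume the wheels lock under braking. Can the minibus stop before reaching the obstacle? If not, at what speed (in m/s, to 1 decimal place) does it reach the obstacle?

21 mph × 0.44704 = 9.3878 m/s.
a = μg = 0.32 × 9.8 = 3.136 m/s².
Reaction distance = 9.3878 × 1.5 = 14.082 m.
Braking distance needed to stop: v²/(2a) = 88.131 / 6.272 = 14.051 m, so total needed = 14.082 + 14.051 = 28.133 m > 16 m — it cannot stop.
Distance remaining when braking begins: 16 − 14.082 = 1.918 m.
v² = v₀² − 2a·d = 88.131 − 2 × 3.136 × 1.918 = 76.101 m²/s².
v = √76.101 = 8.724 m/s.

No — it strikes the obstacle at 8.7 m/s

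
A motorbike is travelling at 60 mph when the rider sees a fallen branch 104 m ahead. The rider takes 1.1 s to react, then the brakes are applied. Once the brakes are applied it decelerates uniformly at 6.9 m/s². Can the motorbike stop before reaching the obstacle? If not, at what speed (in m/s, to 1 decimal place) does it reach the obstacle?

Yes — it stops about 22.4 m short of the obstacle, so it never reaches it

60 mph × 0.44704 = 26.8224 m/s.
Reaction distance = 26.8224 × 1.1 = 29.505 m.
Braking distance = v²/(2a) = 719.441 / 13.800 = 52.133 m.
Total stopping distance = 29.505 + 52.133 = 81.638 m, vs 104 m available — it stops with 104 − 81.638 = 22.362 m to spare.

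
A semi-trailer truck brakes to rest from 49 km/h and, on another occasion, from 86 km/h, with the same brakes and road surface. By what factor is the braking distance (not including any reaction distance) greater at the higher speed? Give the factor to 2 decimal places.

Braking distance d = v²/(2a), so with a fixed, d ∝ v².
Factor = (86/49)² = 1.7551² = 3.0804.

Factor ≈ 3.08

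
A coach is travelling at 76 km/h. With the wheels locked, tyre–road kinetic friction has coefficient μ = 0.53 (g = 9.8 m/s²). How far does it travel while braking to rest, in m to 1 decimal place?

76 km/h ÷ 3.6 = 21.1111 m/s.
a = μg = 0.53 × 9.8 = 5.194 m/s².
Braking distance = v²/(2a) = 21.1111² / (2 × 5.194) = 445.679 / 10.388 = 42.903 m.

Braking distance ≈ 42.9 m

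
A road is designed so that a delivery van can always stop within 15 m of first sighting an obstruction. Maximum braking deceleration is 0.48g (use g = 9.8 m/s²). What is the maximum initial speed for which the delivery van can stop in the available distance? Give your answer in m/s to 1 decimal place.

a = 0.48 × 9.8 = 4.704 m/s².
v²/(2a) = d ⇒ v = √(2 × 4.704 × 15) = √141.12 = 11.8794 m/s.

Maximum speed ≈ 11.9 m/s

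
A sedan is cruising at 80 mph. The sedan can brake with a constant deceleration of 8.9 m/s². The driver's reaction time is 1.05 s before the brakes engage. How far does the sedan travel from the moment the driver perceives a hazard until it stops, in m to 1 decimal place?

80 mph × 0.44704 = 35.7632 m/s.
Reaction distance = v·t_r = 35.7632 × 1.05 = 37.551 m.
Braking distance = v²/(2a) = 35.7632² / (2 × 8.900) = 1279.006 / 17.800 = 71.854 m.
Total = 37.551 + 71.854 = 109.405 m.

Total stopping distance ≈ 109.4 m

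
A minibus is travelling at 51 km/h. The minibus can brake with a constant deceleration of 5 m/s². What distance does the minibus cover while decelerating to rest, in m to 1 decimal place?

Braking distance ≈ 20.1 m

51 km/h ÷ 3.6 = 14.1667 m/s.
Braking distance = v²/(2a) = 14.1667² / (2 × 5.000) = 200.695 / 10.000 = 20.069 m.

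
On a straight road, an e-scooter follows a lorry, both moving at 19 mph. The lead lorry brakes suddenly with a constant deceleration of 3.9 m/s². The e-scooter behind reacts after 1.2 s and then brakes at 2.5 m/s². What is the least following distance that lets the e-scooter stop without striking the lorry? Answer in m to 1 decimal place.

19 mph × 0.44704 = 8.4938 m/s.
Leader travels v²/(2a_L) = 72.145 / 7.800 = 9.249 m before stopping.
Follower covers v·t_r = 8.4938 × 1.2 = 10.193 m while reacting, then v²/(2a_F) = 72.145 / 5.000 = 14.429 m while braking, for a total of 10.193 + 14.429 = 24.622 m.
Since a_F ≤ a_L and the follower starts braking later, the follower is never slower than the leader, so the closest approach is when both have stopped.
Minimum gap = 24.622 − 9.249 = 15.373 m.

Minimum gap ≈ 15.4 m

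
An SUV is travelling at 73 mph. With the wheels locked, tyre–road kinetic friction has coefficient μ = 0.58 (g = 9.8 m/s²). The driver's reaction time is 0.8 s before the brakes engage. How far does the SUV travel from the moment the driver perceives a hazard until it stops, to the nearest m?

73 mph × 0.44704 = 32.6339 m/s.
a = μg = 0.58 × 9.8 = 5.684 m/s².
Reaction distance = v·t_r = 32.6339 × 0.8 = 26.107 m.
Braking distance = v²/(2a) = 32.6339² / (2 × 5.684) = 1064.971 / 11.368 = 93.681 m.
Total = 26.107 + 93.681 = 119.788 m.

Total stopping distance ≈ 120 m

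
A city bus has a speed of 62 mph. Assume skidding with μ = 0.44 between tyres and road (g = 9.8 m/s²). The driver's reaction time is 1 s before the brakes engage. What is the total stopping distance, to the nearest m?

Total stopping distance ≈ 117 m

62 mph × 0.44704 = 27.7165 m/s.
a = μg = 0.44 × 9.8 = 4.312 m/s².
Reaction distance = v·t_r = 27.7165 × 1 = 27.716 m.
Braking distance = v²/(2a) = 27.7165² / (2 × 4.312) = 768.204 / 8.624 = 89.077 m.
Total = 27.716 + 89.077 = 116.793 m.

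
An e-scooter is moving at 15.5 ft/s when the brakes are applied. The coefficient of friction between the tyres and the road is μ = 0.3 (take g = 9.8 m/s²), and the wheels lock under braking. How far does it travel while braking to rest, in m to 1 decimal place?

15.5 ft/s × 0.3048 = 4.7244 m/s.
a = μg = 0.3 × 9.8 = 2.940 m/s².
Braking distance = v²/(2a) = 4.7244² / (2 × 2.940) = 22.320 / 5.880 = 3.796 m.

Braking distance ≈ 3.8 m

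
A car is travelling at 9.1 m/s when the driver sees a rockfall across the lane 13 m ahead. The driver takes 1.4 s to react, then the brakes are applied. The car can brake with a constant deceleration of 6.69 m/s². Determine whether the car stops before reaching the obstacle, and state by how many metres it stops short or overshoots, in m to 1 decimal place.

Reaction distance = 9.1000 × 1.4 = 12.740 m.
Braking distance = v²/(2a) = 82.810 / 13.380 = 6.189 m.
Total stopping distance = 12.740 + 6.189 = 18.929 m, vs 13 m available — it cannot stop in time and overshoots by 18.929 − 13 = 5.929 m.

No — it overshoots by 5.9 m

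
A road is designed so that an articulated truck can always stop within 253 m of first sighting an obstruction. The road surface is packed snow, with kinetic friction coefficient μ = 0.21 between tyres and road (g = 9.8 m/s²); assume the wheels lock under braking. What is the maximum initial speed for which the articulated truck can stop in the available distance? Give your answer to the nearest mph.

a = μg = 0.21 × 9.8 = 2.058 m/s².
v²/(2a) = d ⇒ v = √(2 × 2.058 × 253) = √1041.35 = 32.2700 m/s.
32.2700 m/s ÷ 0.44704 = 72.186 mph.

Maximum speed ≈ 72 mph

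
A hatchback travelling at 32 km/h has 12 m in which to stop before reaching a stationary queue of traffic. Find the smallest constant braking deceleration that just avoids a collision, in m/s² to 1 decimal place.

Required deceleration ≈ 3.3 m/s²

32 km/h ÷ 3.6 = 8.8889 m/s.
v² = 2a·d ⇒ a = v²/(2d) = 8.8889² / (2 × 12.000) = 79.013 / 24.000 = 3.2922 m/s².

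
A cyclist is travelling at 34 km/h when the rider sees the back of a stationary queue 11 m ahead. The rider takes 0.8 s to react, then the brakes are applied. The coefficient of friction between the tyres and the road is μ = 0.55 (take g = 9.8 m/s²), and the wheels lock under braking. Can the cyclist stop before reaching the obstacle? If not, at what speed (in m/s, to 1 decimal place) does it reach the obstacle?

No — it strikes the obstacle at 7.2 m/s

34 km/h ÷ 3.6 = 9.4444 m/s.
a = μg = 0.55 × 9.8 = 5.390 m/s².
Reaction distance = 9.4444 × 0.8 = 7.556 m.
Braking distance needed to stop: v²/(2a) = 89.197 / 10.780 = 8.274 m, so total needed = 7.556 + 8.274 = 15.830 m > 11 m — it cannot stop.
Distance remaining when braking begins: 11 − 7.556 = 3.444 m.
v² = v₀² − 2a·d = 89.197 − 2 × 5.390 × 3.444 = 52.071 m²/s².
v = √52.071 = 7.216 m/s.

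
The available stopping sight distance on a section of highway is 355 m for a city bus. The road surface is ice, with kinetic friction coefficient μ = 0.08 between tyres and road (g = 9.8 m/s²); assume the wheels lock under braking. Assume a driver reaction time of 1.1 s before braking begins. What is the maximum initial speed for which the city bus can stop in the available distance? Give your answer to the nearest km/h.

Maximum speed ≈ 82 km/h

a = μg = 0.08 × 9.8 = 0.784 m/s².
Stopping distance: v·t_r + v²/(2a) = 355 with t_r = 1.1 s and a = 0.784 m/s².
So v² + 1.725 v − 556.64 = 0.
Positive root: v = −a·t_r + √((a·t_r)² + 2a·d) = −0.862 + √(0.743 + 556.64) = 22.7470 m/s.
22.7470 m/s × 3.6 = 81.889 km/h.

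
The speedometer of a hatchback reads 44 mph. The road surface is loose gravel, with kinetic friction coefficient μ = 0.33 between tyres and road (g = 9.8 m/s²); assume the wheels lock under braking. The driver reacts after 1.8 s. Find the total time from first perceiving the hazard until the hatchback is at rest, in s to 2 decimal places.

44 mph × 0.44704 = 19.6698 m/s.
a = μg = 0.33 × 9.8 = 3.234 m/s².
Braking time = v/a = 19.6698 / 3.234 = 6.082 s.
Total = 1.8 + 6.082 = 7.882 s.

Total time ≈ 7.88 s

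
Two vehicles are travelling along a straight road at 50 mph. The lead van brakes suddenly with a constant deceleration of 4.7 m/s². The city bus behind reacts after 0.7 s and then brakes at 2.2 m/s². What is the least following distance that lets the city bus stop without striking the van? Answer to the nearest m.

50 mph × 0.44704 = 22.3520 m/s.
Leader travels v²/(2a_L) = 499.612 / 9.400 = 53.150 m before stopping.
Follower covers v·t_r = 22.3520 × 0.7 = 15.646 m while reacting, then v²/(2a_F) = 499.612 / 4.400 = 113.548 m while braking, for a total of 15.646 + 113.548 = 129.194 m.
Since a_F ≤ a_L and the follower starts braking later, the follower is never slower than the leader, so the closest approach is when both have stopped.
Minimum gap = 129.194 − 53.150 = 76.044 m.

Minimum gap ≈ 76 m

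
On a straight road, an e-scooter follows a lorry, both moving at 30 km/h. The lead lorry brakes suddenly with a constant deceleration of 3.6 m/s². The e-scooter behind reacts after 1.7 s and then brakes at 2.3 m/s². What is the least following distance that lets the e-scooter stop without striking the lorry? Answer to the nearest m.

Minimum gap ≈ 20 m

30 km/h ÷ 3.6 = 8.3333 m/s.
Leader travels v²/(2a_L) = 69.444 / 7.200 = 9.645 m before stopping.
Follower covers v·t_r = 8.3333 × 1.7 = 14.167 m while reacting, then v²/(2a_F) = 69.444 / 4.600 = 15.097 m while braking, for a total of 14.167 + 15.097 = 29.264 m.
Since a_F ≤ a_L and the follower starts braking later, the follower is never slower than the leader, so the closest approach is when both have stopped.
Minimum gap = 29.264 − 9.645 = 19.619 m.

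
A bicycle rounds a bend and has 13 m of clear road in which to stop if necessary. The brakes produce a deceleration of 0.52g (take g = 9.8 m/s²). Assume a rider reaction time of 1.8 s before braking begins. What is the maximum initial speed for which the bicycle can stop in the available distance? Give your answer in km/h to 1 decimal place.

a = 0.52 × 9.8 = 5.096 m/s².
Stopping distance: v·t_r + v²/(2a) = 13 with t_r = 1.8 s and a = 5.096 m/s².
So v² + 18.346 v − 132.50 = 0.
Positive root: v = −a·t_r + √((a·t_r)² + 2a·d) = −9.173 + √(84.144 + 132.50) = 5.5458 m/s.
5.5458 m/s × 3.6 = 19.965 km/h.

Maximum speed ≈ 20.0 km/h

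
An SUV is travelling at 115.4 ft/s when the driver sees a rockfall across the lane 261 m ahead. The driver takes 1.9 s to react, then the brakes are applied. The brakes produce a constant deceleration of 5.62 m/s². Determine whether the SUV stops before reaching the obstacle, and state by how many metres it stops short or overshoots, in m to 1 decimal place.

115.4 ft/s × 0.3048 = 35.1739 m/s.
Reaction distance = 35.1739 × 1.9 = 66.830 m.
Braking distance = v²/(2a) = 1237.203 / 11.240 = 110.071 m.
Total stopping distance = 66.830 + 110.071 = 176.901 m, vs 261 m available — it stops with 261 − 176.901 = 84.099 m to spare.

Yes — it stops 84.1 m short of the obstacle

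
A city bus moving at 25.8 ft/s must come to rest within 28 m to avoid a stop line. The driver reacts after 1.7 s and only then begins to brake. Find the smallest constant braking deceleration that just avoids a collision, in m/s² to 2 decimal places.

25.8 ft/s × 0.3048 = 7.8638 m/s.
Distance covered during reaction = 7.8638 × 1.7 = 13.368 m.
Distance available for braking: 28 − 13.368 = 14.632 m.
v² = 2a·d ⇒ a = v²/(2d) = 7.8638² / (2 × 14.632) = 61.839 / 29.264 = 2.1131 m/s².

Required deceleration ≈ 2.11 m/s²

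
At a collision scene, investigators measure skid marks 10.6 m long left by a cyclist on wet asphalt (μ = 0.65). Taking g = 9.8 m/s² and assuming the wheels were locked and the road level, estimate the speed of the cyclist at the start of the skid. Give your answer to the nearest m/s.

Initial speed ≈ 12 m/s

Deceleration a = μg = 0.65 × 9.8 = 6.370 m/s².
v = √(2a·d) = √(2 × 6.370 × 10.6) = √135.044 = 11.6208 m/s.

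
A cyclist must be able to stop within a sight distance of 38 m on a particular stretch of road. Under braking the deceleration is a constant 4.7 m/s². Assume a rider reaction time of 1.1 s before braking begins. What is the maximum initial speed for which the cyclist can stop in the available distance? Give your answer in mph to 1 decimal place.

Maximum speed ≈ 32.3 mph

Stopping distance: v·t_r + v²/(2a) = 38 with t_r = 1.1 s and a = 4.700 m/s².
So v² + 10.340 v − 357.20 = 0.
Positive root: v = −a·t_r + √((a·t_r)² + 2a·d) = −5.170 + √(26.729 + 357.20) = 14.4241 m/s.
14.4241 m/s ÷ 0.44704 = 32.266 mph.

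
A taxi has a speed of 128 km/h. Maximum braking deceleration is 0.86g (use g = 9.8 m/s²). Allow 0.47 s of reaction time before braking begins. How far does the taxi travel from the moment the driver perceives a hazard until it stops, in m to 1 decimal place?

128 km/h ÷ 3.6 = 35.5556 m/s.
a = 0.86 × 9.8 = 8.428 m/s².
Reaction distance = v·t_r = 35.5556 × 0.47 = 16.711 m.
Braking distance = v²/(2a) = 35.5556² / (2 × 8.428) = 1264.201 / 16.856 = 75.000 m.
Total = 16.711 + 75.000 = 91.711 m.

Total stopping distance ≈ 91.7 m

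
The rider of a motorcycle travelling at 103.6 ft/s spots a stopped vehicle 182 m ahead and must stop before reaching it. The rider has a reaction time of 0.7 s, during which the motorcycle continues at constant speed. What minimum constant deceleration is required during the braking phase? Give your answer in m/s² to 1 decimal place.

103.6 ft/s × 0.3048 = 31.5773 m/s.
Distance covered during reaction = 31.5773 × 0.7 = 22.104 m.
Distance available for braking: 182 − 22.104 = 159.896 m.
v² = 2a·d ⇒ a = v²/(2d) = 31.5773² / (2 × 159.896) = 997.126 / 319.792 = 3.1180 m/s².

Required deceleration ≈ 3.1 m/s²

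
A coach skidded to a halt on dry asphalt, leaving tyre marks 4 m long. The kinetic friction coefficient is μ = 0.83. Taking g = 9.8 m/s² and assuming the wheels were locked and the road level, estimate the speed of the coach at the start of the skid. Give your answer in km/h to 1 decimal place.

Initial speed ≈ 29.0 km/h

Deceleration a = μg = 0.83 × 9.8 = 8.134 m/s².
v = √(2a·d) = √(2 × 8.134 × 4) = √65.072 = 8.0667 m/s.
= 8.0667 × 3.6 = 29.040 km/h.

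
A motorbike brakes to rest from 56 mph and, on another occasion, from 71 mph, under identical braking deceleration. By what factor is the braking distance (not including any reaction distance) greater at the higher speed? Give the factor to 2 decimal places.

Braking distance d = v²/(2a), so with a fixed, d ∝ v².
Factor = (71/56)² = 1.2679² = 1.6076.

Factor ≈ 1.61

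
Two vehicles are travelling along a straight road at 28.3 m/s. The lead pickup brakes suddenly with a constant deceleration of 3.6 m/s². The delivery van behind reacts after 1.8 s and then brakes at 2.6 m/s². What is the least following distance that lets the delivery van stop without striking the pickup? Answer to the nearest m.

Minimum gap ≈ 94 m

Leader travels v²/(2a_L) = 800.890 / 7.200 = 111.235 m before stopping.
Follower covers v·t_r = 28.3000 × 1.8 = 50.940 m while reacting, then v²/(2a_F) = 800.890 / 5.200 = 154.017 m while braking, for a total of 50.940 + 154.017 = 204.957 m.
Since a_F ≤ a_L and the follower starts braking later, the follower is never slower than the leader, so the closest approach is when both have stopped.
Minimum gap = 204.957 − 111.235 = 93.722 m.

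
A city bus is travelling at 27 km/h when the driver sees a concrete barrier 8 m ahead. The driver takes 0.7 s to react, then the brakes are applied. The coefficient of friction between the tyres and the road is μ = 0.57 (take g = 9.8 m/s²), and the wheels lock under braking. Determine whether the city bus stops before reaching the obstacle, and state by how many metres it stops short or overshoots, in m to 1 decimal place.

No — it overshoots by 2.3 m

27 km/h ÷ 3.6 = 7.5000 m/s.
a = μg = 0.57 × 9.8 = 5.586 m/s².
Reaction distance = 7.5000 × 0.7 = 5.250 m.
Braking distance = v²/(2a) = 56.250 / 11.172 = 5.035 m.
Total stopping distance = 5.250 + 5.035 = 10.285 m, vs 8 m available — it cannot stop in time and overshoots by 10.285 − 8 = 2.285 m.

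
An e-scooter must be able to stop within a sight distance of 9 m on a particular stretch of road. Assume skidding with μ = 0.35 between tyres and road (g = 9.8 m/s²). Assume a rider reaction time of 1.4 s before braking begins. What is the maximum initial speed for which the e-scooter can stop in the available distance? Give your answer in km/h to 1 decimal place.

a = μg = 0.35 × 9.8 = 3.430 m/s².
Stopping distance: v·t_r + v²/(2a) = 9 with t_r = 1.4 s and a = 3.430 m/s².
So v² + 9.604 v − 61.74 = 0.
Positive root: v = −a·t_r + √((a·t_r)² + 2a·d) = −4.802 + √(23.059 + 61.74) = 4.4066 m/s.
4.4066 m/s × 3.6 = 15.864 km/h.

Maximum speed ≈ 15.9 km/h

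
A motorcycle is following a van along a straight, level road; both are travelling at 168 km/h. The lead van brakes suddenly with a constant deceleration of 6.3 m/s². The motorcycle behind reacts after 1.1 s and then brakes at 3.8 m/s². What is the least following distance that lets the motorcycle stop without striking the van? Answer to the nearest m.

168 km/h ÷ 3.6 = 46.6667 m/s.
Leader travels v²/(2a_L) = 2177.781 / 12.600 = 172.840 m before stopping.
Follower covers v·t_r = 46.6667 × 1.1 = 51.333 m while reacting, then v²/(2a_F) = 2177.781 / 7.600 = 286.550 m while braking, for a total of 51.333 + 286.550 = 337.883 m.
Since a_F ≤ a_L and the follower starts braking later, the follower is never slower than the leader, so the closest approach is when both have stopped.
Minimum gap = 337.883 − 172.840 = 165.043 m.

Minimum gap ≈ 165 m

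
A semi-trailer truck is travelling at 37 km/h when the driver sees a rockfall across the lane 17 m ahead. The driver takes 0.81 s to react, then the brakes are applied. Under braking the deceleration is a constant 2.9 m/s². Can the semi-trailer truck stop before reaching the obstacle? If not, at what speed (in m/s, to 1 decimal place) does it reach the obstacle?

No — it strikes the obstacle at 7.4 m/s

37 km/h ÷ 3.6 = 10.2778 m/s.
Reaction distance = 10.2778 × 0.81 = 8.325 m.
Braking distance needed to stop: v²/(2a) = 105.633 / 5.800 = 18.213 m, so total needed = 8.325 + 18.213 = 26.538 m > 17 m — it cannot stop.
Distance remaining when braking begins: 17 − 8.325 = 8.675 m.
v² = v₀² − 2a·d = 105.633 − 2 × 2.900 × 8.675 = 55.318 m²/s².
v = √55.318 = 7.438 m/s.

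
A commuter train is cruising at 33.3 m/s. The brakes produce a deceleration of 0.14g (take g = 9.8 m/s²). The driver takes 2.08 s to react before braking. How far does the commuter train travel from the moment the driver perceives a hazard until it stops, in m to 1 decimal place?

a = 0.14 × 9.8 = 1.372 m/s².
Reaction distance = v·t_r = 33.3000 × 2.08 = 69.264 m.
Braking distance = v²/(2a) = 33.3000² / (2 × 1.372) = 1108.890 / 2.744 = 404.114 m.
Total = 69.264 + 404.114 = 473.378 m.

Total stopping distance ≈ 473.4 m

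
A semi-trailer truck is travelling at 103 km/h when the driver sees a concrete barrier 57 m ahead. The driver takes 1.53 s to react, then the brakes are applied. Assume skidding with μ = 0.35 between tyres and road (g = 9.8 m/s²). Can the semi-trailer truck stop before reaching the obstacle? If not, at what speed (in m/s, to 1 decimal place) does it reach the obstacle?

103 km/h ÷ 3.6 = 28.6111 m/s.
a = μg = 0.35 × 9.8 = 3.430 m/s².
Reaction distance = 28.6111 × 1.53 = 43.775 m.
Braking distance needed to stop: v²/(2a) = 818.595 / 6.860 = 119.329 m, so total needed = 43.775 + 119.329 = 163.104 m > 57 m — it cannot stop.
Distance remaining when braking begins: 57 − 43.775 = 13.225 m.
v² = v₀² − 2a·d = 818.595 − 2 × 3.430 × 13.225 = 727.871 m²/s².
v = √727.871 = 26.979 m/s.

No — it strikes the obstacle at 27.0 m/s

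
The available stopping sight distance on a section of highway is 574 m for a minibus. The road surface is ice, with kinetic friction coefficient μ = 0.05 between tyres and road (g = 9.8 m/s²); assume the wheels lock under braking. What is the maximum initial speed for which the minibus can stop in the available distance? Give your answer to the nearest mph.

Maximum speed ≈ 53 mph

a = μg = 0.05 × 9.8 = 0.490 m/s².
v²/(2a) = d ⇒ v = √(2 × 0.490 × 574) = √562.52 = 23.7175 m/s.
23.7175 m/s ÷ 0.44704 = 53.055 mph.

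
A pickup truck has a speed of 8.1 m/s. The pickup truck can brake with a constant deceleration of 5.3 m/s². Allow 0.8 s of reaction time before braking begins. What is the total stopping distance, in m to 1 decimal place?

Total stopping distance ≈ 12.7 m

Reaction distance = v·t_r = 8.1000 × 0.8 = 6.480 m.
Braking distance = v²/(2a) = 8.1000² / (2 × 5.300) = 65.610 / 10.600 = 6.190 m.
Total = 6.480 + 6.190 = 12.670 m.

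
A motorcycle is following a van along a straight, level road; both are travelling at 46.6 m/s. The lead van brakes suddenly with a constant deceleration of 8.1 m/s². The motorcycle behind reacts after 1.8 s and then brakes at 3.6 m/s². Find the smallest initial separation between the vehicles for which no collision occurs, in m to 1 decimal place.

Leader travels v²/(2a_L) = 2171.560 / 16.200 = 134.047 m before stopping.
Follower covers v·t_r = 46.6000 × 1.8 = 83.880 m while reacting, then v²/(2a_F) = 2171.560 / 7.200 = 301.606 m while braking, for a total of 83.880 + 301.606 = 385.486 m.
Since a_F ≤ a_L and the follower starts braking later, the follower is never slower than the leader, so the closest approach is when both have stopped.
Minimum gap = 385.486 − 134.047 = 251.439 m.

Minimum gap ≈ 251.4 m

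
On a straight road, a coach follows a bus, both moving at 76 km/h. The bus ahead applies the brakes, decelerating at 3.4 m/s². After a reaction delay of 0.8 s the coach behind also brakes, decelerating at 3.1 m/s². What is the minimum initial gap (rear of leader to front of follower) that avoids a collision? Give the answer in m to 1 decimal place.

76 km/h ÷ 3.6 = 21.1111 m/s.
Leader travels v²/(2a_L) = 445.679 / 6.800 = 65.541 m before stopping.
Follower covers v·t_r = 21.1111 × 0.8 = 16.889 m while reacting, then v²/(2a_F) = 445.679 / 6.200 = 71.884 m while braking, for a total of 16.889 + 71.884 = 88.773 m.
Since a_F ≤ a_L and the follower starts braking later, the follower is never slower than the leader, so the closest approach is when both have stopped.
Minimum gap = 88.773 − 65.541 = 23.232 m.

Minimum gap ≈ 23.2 m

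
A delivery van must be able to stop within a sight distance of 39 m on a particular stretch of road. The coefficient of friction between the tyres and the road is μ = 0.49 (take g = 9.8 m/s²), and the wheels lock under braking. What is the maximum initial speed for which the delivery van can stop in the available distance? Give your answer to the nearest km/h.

Maximum speed ≈ 70 km/h

a = μg = 0.49 × 9.8 = 4.802 m/s².
v²/(2a) = d ⇒ v = √(2 × 4.802 × 39) = √374.56 = 19.3536 m/s.
19.3536 m/s × 3.6 = 69.673 km/h.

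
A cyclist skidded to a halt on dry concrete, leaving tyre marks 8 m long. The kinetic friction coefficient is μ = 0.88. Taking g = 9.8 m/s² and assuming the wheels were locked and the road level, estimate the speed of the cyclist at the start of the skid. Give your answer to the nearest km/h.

Deceleration a = μg = 0.88 × 9.8 = 8.624 m/s².
v = √(2a·d) = √(2 × 8.624 × 8) = √137.984 = 11.7467 m/s.
= 11.7467 × 3.6 = 42.288 km/h.

Initial speed ≈ 42 km/h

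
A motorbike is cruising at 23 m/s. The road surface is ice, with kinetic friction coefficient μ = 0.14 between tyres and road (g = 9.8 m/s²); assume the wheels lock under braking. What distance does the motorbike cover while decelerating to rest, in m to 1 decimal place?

a = μg = 0.14 × 9.8 = 1.372 m/s².
Braking distance = v²/(2a) = 23.0000² / (2 × 1.372) = 529.000 / 2.744 = 192.784 m.

Braking distance ≈ 192.8 m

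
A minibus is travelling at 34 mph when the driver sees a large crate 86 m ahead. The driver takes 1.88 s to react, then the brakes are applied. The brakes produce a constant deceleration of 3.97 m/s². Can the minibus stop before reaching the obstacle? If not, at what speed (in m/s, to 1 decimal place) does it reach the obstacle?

Yes — it stops about 28.3 m short of the obstacle, so it never reaches it

34 mph × 0.44704 = 15.1994 m/s.
Reaction distance = 15.1994 × 1.88 = 28.575 m.
Braking distance = v²/(2a) = 231.022 / 7.940 = 29.096 m.
Total stopping distance = 28.575 + 29.096 = 57.671 m, vs 86 m available — it stops with 86 − 57.671 = 28.329 m to spare.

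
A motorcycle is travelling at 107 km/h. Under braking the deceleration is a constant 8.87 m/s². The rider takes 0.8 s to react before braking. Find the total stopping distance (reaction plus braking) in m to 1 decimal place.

107 km/h ÷ 3.6 = 29.7222 m/s.
Reaction distance = v·t_r = 29.7222 × 0.8 = 23.778 m.
Braking distance = v²/(2a) = 29.7222² / (2 × 8.870) = 883.409 / 17.740 = 49.798 m.
Total = 23.778 + 49.798 = 73.576 m.

Total stopping distance ≈ 73.6 m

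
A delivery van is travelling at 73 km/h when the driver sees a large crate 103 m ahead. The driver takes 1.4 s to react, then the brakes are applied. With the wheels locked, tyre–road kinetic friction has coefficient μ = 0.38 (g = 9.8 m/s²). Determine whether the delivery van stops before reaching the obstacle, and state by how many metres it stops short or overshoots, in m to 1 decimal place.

Yes — it stops 19.4 m short of the obstacle

73 km/h ÷ 3.6 = 20.2778 m/s.
a = μg = 0.38 × 9.8 = 3.724 m/s².
Reaction distance = 20.2778 × 1.4 = 28.389 m.
Braking distance = v²/(2a) = 411.189 / 7.448 = 55.208 m.
Total stopping distance = 28.389 + 55.208 = 83.597 m, vs 103 m available — it stops with 103 − 83.597 = 19.403 m to spare.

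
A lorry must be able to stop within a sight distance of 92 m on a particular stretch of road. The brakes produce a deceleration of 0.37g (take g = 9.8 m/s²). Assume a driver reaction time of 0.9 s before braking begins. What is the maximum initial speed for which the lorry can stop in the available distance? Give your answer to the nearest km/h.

a = 0.37 × 9.8 = 3.626 m/s².
Stopping distance: v·t_r + v²/(2a) = 92 with t_r = 0.9 s and a = 3.626 m/s².
So v² + 6.527 v − 667.18 = 0.
Positive root: v = −a·t_r + √((a·t_r)² + 2a·d) = −3.263 + √(10.647 + 667.18) = 22.7721 m/s.
22.7721 m/s × 3.6 = 81.980 km/h.

Maximum speed ≈ 82 km/h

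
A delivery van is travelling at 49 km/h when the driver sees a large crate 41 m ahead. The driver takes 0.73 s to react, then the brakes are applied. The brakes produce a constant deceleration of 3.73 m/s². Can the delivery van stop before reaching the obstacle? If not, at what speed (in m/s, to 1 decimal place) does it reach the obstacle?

Yes — it stops about 6.2 m short of the obstacle, so it never reaches it

49 km/h ÷ 3.6 = 13.6111 m/s.
Reaction distance = 13.6111 × 0.73 = 9.936 m.
Braking distance = v²/(2a) = 185.262 / 7.460 = 24.834 m.
Total stopping distance = 9.936 + 24.834 = 34.770 m, vs 41 m available — it stops with 41 − 34.770 = 6.230 m to spare.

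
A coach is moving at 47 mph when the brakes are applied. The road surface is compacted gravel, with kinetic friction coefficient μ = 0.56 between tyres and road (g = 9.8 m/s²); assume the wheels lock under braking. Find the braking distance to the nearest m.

Braking distance ≈ 40 m

47 mph × 0.44704 = 21.0109 m/s.
a = μg = 0.56 × 9.8 = 5.488 m/s².
Braking distance = v²/(2a) = 21.0109² / (2 × 5.488) = 441.458 / 10.976 = 40.220 m.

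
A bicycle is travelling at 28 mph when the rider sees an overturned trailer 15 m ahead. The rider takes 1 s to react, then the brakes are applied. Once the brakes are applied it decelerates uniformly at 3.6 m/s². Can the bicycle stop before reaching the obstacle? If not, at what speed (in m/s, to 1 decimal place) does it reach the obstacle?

28 mph × 0.44704 = 12.5171 m/s.
Reaction distance = 12.5171 × 1 = 12.517 m.
Braking distance needed to stop: v²/(2a) = 156.678 / 7.200 = 21.761 m, so total needed = 12.517 + 21.761 = 34.278 m > 15 m — it cannot stop.
Distance remaining when braking begins: 15 − 12.517 = 2.483 m.
v² = v₀² − 2a·d = 156.678 − 2 × 3.600 × 2.483 = 138.800 m²/s².
v = √138.800 = 11.781 m/s.

No — it strikes the obstacle at 11.8 m/s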